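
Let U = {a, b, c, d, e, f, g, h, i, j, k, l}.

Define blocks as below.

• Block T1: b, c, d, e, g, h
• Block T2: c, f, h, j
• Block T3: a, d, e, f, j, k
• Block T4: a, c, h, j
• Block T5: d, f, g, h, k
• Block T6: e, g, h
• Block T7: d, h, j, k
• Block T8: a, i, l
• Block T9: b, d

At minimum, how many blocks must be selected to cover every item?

3

Take {T1, T3, T8}. Their union is {a, b, c, d, e, f, g, h, i, j, k, l}, which is all 12 items.
Only T8 contains i, so T8 is forced; the remaining 9 items need at least 2 more blocks (each remaining block adds at most 6) — so at least 3 blocks are needed, and 3 is optimal.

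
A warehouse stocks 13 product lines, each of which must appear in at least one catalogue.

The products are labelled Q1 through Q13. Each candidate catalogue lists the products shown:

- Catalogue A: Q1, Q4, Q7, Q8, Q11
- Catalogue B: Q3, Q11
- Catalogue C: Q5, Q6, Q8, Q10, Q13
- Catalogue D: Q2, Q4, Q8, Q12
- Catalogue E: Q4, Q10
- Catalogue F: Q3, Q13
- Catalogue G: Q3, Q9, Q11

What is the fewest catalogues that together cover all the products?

Take {A, C, D, G}. Their union is {Q1, Q2, Q3, Q4, Q5, Q6, Q7, Q8, Q9, Q10, Q11, Q12, Q13}, which is all 13 products.
Only D contains Q2, so D is forced; the remaining 9 products need at least 3 more catalogues (each remaining catalogue adds at most 4) — so at least 4 catalogues are needed, and 4 is optimal.

4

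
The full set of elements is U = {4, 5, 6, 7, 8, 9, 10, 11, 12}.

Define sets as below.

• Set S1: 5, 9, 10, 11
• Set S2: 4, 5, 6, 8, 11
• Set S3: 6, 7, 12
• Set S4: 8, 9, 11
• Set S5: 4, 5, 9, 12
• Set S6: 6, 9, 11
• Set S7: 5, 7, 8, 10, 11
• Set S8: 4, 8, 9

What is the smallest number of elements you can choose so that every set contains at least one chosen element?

3

The 3 elements {6, 9, 11} hit every set.
No choice of 2 elements meets every set, so 3 is the minimum.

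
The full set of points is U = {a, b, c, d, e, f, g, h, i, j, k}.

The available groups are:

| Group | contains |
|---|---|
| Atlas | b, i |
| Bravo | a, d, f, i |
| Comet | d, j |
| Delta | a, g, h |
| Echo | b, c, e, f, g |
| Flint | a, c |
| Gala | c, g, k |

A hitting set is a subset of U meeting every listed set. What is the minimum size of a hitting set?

4

T = {c, d, h, i} meets every group (each contains at least one member of T), and |T| = 4.
No choice of 3 points meets every group, so 4 is the minimum.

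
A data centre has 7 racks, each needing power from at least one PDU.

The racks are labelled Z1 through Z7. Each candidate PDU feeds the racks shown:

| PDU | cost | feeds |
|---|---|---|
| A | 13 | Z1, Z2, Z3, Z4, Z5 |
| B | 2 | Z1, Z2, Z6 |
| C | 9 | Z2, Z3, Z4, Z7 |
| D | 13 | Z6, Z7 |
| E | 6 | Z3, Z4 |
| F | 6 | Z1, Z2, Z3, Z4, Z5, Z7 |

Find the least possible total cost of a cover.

B, F together cover every rack (B ∪ F = {Z1, Z2, Z3, Z4, Z5, Z6, Z7}); total cost 2 + 6 = 8.
No covering selection has total cost below 8.

8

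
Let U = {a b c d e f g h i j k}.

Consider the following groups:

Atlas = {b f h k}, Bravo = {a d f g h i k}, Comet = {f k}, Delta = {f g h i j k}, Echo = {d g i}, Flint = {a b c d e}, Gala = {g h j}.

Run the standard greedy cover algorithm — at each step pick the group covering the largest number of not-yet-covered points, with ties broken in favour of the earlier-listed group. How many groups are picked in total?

Greedy: pick Bravo (covers 7 new) → pick Flint (covers 3 new) → pick Delta (covers 1 new). Total picks: 3.
(The true minimum cover uses only 2 groups, so greedy is not optimal here.)

3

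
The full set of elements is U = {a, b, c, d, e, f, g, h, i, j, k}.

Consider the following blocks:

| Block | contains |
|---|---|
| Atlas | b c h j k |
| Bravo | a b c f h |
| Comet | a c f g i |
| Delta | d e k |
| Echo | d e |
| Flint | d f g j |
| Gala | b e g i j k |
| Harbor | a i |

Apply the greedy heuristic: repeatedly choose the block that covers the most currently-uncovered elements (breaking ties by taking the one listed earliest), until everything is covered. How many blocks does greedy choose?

3

Greedy: pick Gala (covers 6 new) → pick Bravo (covers 4 new) → pick Delta (covers 1 new). Total picks: 3.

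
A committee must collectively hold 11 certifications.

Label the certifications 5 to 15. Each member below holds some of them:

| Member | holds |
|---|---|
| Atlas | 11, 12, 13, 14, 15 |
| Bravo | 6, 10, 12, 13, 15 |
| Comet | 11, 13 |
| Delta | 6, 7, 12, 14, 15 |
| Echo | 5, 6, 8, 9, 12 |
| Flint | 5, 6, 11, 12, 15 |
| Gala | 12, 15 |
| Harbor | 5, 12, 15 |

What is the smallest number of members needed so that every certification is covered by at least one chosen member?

Bravo and Delta and Echo and Flint together: Bravo ∪ Delta ∪ Echo ∪ Flint = {5, 6, 7, 8, 9, 10, 11, 12, 13, 14, 15} — every certification is covered.
No 3 of the 8 members cover everything (all 56 combinations miss at least one certification), so 4 is optimal.

4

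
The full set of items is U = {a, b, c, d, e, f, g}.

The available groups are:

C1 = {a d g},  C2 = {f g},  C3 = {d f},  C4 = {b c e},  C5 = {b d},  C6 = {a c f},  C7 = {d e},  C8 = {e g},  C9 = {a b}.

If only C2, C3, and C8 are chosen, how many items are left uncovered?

3

Union of C2, C3, C8 = {d, e, f, g}.
Not covered: a, b, c — 3 items.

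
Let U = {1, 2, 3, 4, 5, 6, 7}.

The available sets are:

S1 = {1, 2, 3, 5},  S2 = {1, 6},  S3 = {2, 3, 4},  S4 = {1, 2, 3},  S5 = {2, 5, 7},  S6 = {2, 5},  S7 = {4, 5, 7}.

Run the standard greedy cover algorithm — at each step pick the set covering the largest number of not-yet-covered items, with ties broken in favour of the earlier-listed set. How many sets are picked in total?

3

Greedy: pick S1 (covers 4 new) → pick S7 (covers 2 new) → pick S2 (covers 1 new). Total picks: 3.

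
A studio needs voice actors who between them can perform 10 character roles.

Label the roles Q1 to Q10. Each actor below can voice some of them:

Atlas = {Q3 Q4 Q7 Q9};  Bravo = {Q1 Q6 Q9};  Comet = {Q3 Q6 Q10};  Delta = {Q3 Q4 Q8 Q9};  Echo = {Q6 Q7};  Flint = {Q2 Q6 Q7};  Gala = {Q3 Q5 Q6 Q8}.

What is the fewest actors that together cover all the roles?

5

Take {Atlas, Bravo, Comet, Flint, Gala}. Their union is {Q1, Q2, Q3, Q4, Q5, Q6, Q7, Q8, Q9, Q10}, which is all 10 roles.
No 4 of the 7 actors cover everything (all 35 combinations miss at least one role), so 5 is optimal.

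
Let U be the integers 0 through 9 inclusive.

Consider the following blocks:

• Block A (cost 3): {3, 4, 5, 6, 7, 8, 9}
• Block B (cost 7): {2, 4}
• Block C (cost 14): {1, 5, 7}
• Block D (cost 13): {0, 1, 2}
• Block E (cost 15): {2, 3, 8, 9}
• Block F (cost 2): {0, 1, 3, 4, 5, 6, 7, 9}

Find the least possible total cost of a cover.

12

A, B, F together cover every item (A ∪ B ∪ F = {0, 1, 2, 3, 4, 5, 6, 7, 8, 9}); total cost 3 + 7 + 2 = 12.
No covering selection has total cost below 12.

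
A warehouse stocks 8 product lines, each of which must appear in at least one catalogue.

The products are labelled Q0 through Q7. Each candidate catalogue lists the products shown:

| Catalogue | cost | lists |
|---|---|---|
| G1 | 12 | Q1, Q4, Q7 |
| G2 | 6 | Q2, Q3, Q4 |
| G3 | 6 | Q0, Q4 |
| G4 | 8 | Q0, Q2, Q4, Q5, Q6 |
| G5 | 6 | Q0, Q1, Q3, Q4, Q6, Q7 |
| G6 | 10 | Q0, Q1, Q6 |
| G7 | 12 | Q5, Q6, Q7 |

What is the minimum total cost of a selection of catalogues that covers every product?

14

G4, G5 together cover every product (G4 ∪ G5 = {Q0, Q1, Q2, Q3, Q4, Q5, Q6, Q7}); total cost 8 + 6 = 14.
No covering selection has total cost below 14.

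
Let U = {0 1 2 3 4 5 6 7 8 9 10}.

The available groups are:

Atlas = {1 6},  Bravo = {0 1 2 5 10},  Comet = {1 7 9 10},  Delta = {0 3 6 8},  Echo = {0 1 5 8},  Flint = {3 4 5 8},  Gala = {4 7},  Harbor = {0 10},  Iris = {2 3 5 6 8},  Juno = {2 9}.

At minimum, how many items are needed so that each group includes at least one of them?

The 4 items {0, 1, 2, 4} hit every group.
The groups Atlas, Flint, Harbor, Juno are pairwise disjoint, so any hitting set needs a separate item for each — at least 4. Hence 4 is optimal.

4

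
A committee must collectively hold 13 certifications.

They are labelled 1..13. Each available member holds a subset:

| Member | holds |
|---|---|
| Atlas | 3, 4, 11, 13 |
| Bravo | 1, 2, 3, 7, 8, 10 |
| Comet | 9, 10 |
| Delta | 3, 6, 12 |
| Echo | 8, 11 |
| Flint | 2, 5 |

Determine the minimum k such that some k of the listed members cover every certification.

Take {Atlas, Bravo, Comet, Delta, Flint}. Their union is {1, 2, 3, 4, 5, 6, 7, 8, 9, 10, 11, 12, 13}, which is all 13 certifications.
No 4 of the 6 members cover everything (all 15 combinations miss at least one certification), so 5 is optimal.

5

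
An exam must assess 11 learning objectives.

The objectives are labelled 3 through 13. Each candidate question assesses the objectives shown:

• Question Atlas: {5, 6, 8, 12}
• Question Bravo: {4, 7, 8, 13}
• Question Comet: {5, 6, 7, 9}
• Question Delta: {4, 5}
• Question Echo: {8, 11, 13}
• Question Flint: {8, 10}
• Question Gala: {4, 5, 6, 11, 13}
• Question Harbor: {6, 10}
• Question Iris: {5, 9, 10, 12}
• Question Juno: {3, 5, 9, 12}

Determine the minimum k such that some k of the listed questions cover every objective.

Bravo and Flint and Gala and Juno together: Bravo ∪ Flint ∪ Gala ∪ Juno = {3, 4, 5, 6, 7, 8, 9, 10, 11, 12, 13} — every objective is covered.
No 3 of the 10 questions cover everything (all 120 combinations miss at least one objective), so 4 is optimal.

4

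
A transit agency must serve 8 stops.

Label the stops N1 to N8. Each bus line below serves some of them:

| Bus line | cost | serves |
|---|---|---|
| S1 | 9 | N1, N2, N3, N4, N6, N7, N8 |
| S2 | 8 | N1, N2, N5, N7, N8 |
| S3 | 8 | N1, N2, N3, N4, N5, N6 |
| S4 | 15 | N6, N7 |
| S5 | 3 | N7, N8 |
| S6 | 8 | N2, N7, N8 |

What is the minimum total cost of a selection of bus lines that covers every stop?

S3, S5 together cover every stop (S3 ∪ S5 = {N1, N2, N3, N4, N5, N6, N7, N8}); total cost 8 + 3 = 11.
The greedy pick S1, S2 costs 17; no covering selection beats 11.

11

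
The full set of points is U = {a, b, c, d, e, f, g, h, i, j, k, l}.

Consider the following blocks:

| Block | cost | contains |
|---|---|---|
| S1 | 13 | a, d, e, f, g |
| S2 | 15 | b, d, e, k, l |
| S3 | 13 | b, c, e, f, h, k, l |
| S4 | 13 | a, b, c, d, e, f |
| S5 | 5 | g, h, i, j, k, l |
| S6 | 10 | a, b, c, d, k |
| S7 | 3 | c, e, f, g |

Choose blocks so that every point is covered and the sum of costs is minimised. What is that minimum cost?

18

S4, S5 together cover every point (S4 ∪ S5 = {a, b, c, d, e, f, g, h, i, j, k, l}); total cost 13 + 5 = 18.
No covering selection has total cost below 18.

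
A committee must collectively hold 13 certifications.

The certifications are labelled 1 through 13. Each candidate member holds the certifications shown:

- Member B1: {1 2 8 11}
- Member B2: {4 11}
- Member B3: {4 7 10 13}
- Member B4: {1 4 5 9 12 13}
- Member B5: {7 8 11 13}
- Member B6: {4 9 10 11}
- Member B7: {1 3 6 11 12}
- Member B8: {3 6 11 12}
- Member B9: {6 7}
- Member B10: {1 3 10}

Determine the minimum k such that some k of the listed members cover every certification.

Take {B1, B3, B4, B8}. Their union is {1, 2, 3, 4, 5, 6, 7, 8, 9, 10, 11, 12, 13}, which is all 13 certifications.
Only B4 contains 5, so B4 is forced; the remaining 7 certifications need at least 3 more members (each remaining member adds at most 3) — so at least 4 members are needed, and 4 is optimal.

4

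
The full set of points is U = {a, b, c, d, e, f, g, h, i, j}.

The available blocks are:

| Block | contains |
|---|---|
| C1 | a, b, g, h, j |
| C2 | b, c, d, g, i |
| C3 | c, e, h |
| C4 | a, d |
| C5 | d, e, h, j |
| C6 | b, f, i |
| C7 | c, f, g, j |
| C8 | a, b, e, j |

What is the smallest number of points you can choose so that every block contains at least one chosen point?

3

The 3 points {b, c, d} hit every block.
The blocks C3, C4, C6 are pairwise disjoint, so any hitting set needs a separate point for each — at least 3. Hence 3 is optimal.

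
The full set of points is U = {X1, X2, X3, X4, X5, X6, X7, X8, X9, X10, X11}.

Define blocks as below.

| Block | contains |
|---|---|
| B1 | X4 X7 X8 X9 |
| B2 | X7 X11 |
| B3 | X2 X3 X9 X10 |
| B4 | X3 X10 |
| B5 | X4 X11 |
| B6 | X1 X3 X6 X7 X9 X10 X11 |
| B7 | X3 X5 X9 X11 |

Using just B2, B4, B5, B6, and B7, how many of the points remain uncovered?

2

Union of B2, B4, B5, B6, B7 = {X1, X3, X4, X5, X6, X7, X9, X10, X11}.
Not covered: X2, X8 — 2 points.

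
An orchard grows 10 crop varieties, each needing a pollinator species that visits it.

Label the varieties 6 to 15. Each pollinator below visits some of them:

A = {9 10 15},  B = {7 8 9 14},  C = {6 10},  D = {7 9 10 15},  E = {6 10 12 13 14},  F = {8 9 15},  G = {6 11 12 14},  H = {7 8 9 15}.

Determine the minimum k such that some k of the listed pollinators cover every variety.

3

E and G and H together: E ∪ G ∪ H = {6, 7, 8, 9, 10, 11, 12, 13, 14, 15} — every variety is covered.
Only G contains 11, so G is forced; the remaining 6 varieties need at least 2 more pollinators (each remaining pollinator adds at most 4) — so at least 3 pollinators are needed, and 3 is optimal.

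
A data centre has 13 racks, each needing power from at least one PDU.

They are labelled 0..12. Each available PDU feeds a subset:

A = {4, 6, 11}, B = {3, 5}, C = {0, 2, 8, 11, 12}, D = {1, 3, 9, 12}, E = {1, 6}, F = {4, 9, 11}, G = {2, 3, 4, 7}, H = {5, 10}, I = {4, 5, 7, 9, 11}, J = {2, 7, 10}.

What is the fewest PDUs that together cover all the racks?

Take {B, C, E, F, J}. Their union is {0, 1, 2, 3, 4, 5, 6, 7, 8, 9, 10, 11, 12}, which is all 13 racks.
No 4 of the 10 PDUs cover everything (all 210 combinations miss at least one rack), so 5 is optimal.

5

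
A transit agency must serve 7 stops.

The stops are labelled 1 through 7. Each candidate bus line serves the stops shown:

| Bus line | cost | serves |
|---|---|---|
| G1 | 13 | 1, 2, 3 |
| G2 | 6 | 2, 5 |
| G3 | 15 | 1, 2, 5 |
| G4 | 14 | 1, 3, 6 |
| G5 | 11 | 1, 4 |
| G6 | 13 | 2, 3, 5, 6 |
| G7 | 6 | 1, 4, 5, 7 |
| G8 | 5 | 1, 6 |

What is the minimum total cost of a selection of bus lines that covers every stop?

19

G6, G7 together cover every stop (G6 ∪ G7 = {1, 2, 3, 4, 5, 6, 7}); total cost 13 + 6 = 19.
No covering selection has total cost below 19.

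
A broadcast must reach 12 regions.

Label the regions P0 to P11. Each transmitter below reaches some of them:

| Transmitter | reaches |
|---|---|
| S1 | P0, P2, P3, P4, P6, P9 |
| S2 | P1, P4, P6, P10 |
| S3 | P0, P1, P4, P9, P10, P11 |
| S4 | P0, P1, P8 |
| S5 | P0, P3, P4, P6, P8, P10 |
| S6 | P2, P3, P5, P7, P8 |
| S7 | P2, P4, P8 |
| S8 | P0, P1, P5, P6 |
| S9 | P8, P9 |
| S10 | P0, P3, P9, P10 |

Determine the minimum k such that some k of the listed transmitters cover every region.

3

Take {S3, S6, S8}. Their union is {P0, P1, P2, P3, P4, P5, P6, P7, P8, P9, P10, P11}, which is all 12 regions.
Only S6 contains P7, so S6 is forced; the remaining 7 regions need at least 2 more transmitters (each remaining transmitter adds at most 6) — so at least 3 transmitters are needed, and 3 is optimal.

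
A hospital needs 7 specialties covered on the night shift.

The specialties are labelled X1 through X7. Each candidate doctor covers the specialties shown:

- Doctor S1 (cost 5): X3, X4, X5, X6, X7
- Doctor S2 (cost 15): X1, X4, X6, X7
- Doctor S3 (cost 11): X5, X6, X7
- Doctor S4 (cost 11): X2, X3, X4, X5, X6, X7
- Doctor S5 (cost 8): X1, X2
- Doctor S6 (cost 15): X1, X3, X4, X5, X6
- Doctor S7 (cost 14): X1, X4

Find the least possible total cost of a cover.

S1, S5 together cover every specialty (S1 ∪ S5 = {X1, X2, X3, X4, X5, X6, X7}); total cost 5 + 8 = 13.
No covering selection has total cost below 13.

13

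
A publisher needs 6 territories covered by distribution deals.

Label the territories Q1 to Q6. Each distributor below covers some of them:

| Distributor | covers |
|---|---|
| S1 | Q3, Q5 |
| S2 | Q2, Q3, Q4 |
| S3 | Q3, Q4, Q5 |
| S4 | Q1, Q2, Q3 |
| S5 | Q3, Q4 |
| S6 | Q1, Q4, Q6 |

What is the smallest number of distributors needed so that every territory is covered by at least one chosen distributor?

3

S2 and S3 and S6 together: S2 ∪ S3 ∪ S6 = {Q1, Q2, Q3, Q4, Q5, Q6} — every territory is covered.
Only S6 contains Q6, so S6 is forced; the remaining 3 territories need at least 2 more distributors (each remaining distributor adds at most 2) — so at least 3 distributors are needed, and 3 is optimal.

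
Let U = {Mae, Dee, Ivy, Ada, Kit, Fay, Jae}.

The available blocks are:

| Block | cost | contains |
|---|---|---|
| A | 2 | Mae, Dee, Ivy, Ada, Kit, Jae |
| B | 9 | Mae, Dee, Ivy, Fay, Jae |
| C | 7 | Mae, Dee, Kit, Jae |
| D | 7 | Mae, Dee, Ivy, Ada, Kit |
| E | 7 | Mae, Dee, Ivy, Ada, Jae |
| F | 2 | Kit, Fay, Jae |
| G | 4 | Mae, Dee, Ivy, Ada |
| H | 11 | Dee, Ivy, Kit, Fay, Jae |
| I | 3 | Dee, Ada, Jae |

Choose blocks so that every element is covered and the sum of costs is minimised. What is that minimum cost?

A, F together cover every element (A ∪ F = {Mae, Dee, Ivy, Ada, Kit, Fay, Jae}); total cost 2 + 2 = 4.
No covering selection has total cost below 4.

4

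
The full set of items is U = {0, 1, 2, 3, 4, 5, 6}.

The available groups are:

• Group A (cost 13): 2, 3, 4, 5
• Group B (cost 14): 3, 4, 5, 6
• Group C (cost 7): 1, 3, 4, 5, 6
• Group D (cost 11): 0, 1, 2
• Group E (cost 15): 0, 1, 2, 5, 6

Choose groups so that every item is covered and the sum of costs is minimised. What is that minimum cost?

C, D together cover every item (C ∪ D = {0, 1, 2, 3, 4, 5, 6}); total cost 7 + 11 = 18.
No covering selection has total cost below 18.

18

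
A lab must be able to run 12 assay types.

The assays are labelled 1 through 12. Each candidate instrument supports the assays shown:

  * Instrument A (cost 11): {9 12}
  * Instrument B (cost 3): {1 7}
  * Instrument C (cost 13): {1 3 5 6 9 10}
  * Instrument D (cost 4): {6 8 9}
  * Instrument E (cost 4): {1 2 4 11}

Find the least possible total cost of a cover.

35

A, B, C, D, E together cover every assay (A ∪ B ∪ C ∪ D ∪ E = {1, 2, 3, 4, 5, 6, 7, 8, 9, 10, 11, 12}); total cost 11 + 3 + 13 + 4 + 4 = 35.
No covering selection has total cost below 35.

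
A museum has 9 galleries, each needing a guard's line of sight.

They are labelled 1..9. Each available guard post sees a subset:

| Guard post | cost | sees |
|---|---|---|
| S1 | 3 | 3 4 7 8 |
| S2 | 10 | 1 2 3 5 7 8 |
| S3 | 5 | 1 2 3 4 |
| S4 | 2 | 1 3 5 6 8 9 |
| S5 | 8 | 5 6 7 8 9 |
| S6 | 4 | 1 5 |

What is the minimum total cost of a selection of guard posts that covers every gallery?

S1, S3, S4 together cover every gallery (S1 ∪ S3 ∪ S4 = {1, 2, 3, 4, 5, 6, 7, 8, 9}); total cost 3 + 5 + 2 = 10.
No covering selection has total cost below 10.

10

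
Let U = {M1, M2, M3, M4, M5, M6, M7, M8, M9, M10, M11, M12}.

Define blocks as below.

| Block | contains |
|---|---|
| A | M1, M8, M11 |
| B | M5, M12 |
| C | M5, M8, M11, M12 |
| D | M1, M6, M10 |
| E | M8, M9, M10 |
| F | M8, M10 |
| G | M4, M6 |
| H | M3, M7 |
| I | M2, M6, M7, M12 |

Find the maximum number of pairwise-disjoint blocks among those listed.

4

B, E, G, H are pairwise disjoint (B={M5,M12}; E={M8,M9,M10}; G={M4,M6}; H={M3,M7}).
Every remaining block overlaps one of these, and no 5 of the listed blocks are pairwise disjoint, so 4 is the maximum.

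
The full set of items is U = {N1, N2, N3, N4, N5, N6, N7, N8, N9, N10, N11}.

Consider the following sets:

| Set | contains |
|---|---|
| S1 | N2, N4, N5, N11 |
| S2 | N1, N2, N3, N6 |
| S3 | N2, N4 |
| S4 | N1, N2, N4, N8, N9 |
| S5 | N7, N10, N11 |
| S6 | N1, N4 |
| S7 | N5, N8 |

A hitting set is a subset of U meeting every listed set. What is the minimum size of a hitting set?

4

H = {N2, N4, N5, N7} meets every set (each contains at least one member of H), and |H| = 4.
No choice of 3 items meets every set, so 4 is the minimum.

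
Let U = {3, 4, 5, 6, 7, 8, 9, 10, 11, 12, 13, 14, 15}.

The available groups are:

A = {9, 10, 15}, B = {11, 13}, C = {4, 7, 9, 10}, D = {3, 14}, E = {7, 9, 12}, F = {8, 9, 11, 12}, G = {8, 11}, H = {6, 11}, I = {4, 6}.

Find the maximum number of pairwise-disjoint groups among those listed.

4

A, D, G, I are pairwise disjoint (A={9,10,15}; D={3,14}; G={8,11}; I={4,6}).
Every remaining group overlaps one of these, and no 5 of the listed groups are pairwise disjoint, so 4 is the maximum.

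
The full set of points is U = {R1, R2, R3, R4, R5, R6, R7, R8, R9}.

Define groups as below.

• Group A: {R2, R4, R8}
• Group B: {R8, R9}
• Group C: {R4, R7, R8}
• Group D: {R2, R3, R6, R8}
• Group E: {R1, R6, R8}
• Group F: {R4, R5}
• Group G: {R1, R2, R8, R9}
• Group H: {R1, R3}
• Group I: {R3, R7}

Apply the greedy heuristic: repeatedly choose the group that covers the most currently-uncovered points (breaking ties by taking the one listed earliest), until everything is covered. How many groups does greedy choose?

4

Greedy: pick D (covers 4 new) → pick C (covers 2 new) → pick G (covers 2 new) → pick F (covers 1 new). Total picks: 4.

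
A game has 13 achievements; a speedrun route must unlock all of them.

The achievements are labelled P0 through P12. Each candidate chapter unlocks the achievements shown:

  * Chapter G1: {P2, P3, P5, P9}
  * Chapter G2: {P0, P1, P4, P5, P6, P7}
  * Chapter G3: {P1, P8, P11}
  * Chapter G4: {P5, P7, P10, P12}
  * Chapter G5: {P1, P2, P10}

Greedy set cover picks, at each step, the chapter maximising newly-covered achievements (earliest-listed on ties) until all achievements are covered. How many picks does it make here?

4

Greedy: pick G2 (covers 6 new) → pick G1 (covers 3 new) → pick G3 (covers 2 new) → pick G4 (covers 2 new). Total picks: 4.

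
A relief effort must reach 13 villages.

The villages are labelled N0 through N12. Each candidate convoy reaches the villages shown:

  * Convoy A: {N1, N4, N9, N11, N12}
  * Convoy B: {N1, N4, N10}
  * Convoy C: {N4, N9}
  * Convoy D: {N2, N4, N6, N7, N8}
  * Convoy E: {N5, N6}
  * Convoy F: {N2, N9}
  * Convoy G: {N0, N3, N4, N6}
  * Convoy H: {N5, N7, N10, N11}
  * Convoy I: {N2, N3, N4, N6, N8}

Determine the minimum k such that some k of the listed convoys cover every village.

Take {A, D, G, H}. Their union is {N0, N1, N2, N3, N4, N5, N6, N7, N8, N9, N10, N11, N12}, which is all 13 villages.
Only G contains N0, so G is forced; the remaining 9 villages need at least 3 more convoys (each remaining convoy adds at most 4) — so at least 4 convoys are needed, and 4 is optimal.

4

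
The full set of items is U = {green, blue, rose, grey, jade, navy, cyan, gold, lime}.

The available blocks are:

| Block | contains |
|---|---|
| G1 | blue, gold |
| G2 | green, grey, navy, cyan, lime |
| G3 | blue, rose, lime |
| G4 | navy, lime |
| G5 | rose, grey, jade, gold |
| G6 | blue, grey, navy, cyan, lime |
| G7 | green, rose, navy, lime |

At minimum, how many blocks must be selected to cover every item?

G2, G3, and G5 cover everything between them: the union {green, blue, rose, grey, jade, navy, cyan, gold, lime} is all of U.
Only G5 contains jade, so G5 is forced; the remaining 5 items need at least 2 more blocks (each remaining block adds at most 4) — so at least 3 blocks are needed, and 3 is optimal.

3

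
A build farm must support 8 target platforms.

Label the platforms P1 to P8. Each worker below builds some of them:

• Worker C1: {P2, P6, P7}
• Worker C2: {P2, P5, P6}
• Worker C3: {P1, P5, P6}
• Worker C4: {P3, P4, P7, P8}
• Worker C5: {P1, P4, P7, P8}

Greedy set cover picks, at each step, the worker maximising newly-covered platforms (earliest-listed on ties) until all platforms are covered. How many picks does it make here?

3

Greedy: pick C4 (covers 4 new) → pick C2 (covers 3 new) → pick C3 (covers 1 new). Total picks: 3.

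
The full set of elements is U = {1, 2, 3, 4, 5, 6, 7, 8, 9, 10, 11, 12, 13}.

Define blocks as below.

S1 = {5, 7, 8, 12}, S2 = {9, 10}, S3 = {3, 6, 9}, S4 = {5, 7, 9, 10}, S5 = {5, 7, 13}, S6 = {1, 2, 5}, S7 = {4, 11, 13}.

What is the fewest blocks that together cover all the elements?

S1 and S3 and S4 and S6 and S7 together: S1 ∪ S3 ∪ S4 ∪ S6 ∪ S7 = {1, 2, 3, 4, 5, 6, 7, 8, 9, 10, 11, 12, 13} — every element is covered.
Only S6 contains 1, so S6 is forced; the remaining 10 elements need at least 4 more blocks (each remaining block adds at most 3) — so at least 5 blocks are needed, and 5 is optimal.

5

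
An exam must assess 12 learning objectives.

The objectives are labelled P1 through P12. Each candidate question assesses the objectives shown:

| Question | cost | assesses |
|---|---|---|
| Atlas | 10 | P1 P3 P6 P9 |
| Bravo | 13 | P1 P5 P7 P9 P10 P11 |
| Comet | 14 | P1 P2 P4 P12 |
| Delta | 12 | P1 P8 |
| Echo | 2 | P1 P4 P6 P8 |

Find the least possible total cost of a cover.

39

Atlas, Bravo, Comet, Echo together cover every objective (Atlas ∪ Bravo ∪ Comet ∪ Echo = {P1, P2, P3, P4, P5, P6, P7, P8, P9, P10, P11, P12}); total cost 10 + 13 + 14 + 2 = 39.
No covering selection has total cost below 39.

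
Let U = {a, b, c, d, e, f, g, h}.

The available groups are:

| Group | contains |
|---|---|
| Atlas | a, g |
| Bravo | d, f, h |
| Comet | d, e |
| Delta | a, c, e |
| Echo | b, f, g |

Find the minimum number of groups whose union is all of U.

Take {Bravo, Delta, Echo}. Their union is {a, b, c, d, e, f, g, h}, which is all 8 items.
Each group has at most 3 items, and 2·3 = 6 < 8 — so at least 3 groups are needed, and 3 is optimal.

3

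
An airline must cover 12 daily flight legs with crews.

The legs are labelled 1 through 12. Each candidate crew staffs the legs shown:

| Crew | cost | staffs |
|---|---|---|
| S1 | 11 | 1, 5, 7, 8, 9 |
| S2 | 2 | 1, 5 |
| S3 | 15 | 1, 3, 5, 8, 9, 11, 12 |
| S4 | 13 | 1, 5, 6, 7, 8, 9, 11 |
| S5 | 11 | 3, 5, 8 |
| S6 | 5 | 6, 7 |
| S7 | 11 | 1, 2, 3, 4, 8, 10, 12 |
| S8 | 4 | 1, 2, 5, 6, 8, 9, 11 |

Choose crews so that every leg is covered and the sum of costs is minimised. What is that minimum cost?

20

S6, S7, S8 together cover every leg (S6 ∪ S7 ∪ S8 = {1, 2, 3, 4, 5, 6, 7, 8, 9, 10, 11, 12}); total cost 5 + 11 + 4 = 20.
No covering selection has total cost below 20.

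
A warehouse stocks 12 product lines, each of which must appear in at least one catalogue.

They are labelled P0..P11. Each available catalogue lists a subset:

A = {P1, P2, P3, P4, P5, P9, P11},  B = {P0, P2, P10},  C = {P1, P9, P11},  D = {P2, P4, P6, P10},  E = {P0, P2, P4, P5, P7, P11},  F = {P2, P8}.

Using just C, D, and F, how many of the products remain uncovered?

Union of C, D, F = {P1, P2, P4, P6, P8, P9, P10, P11}.
Not covered: P0, P3, P5, P7 — 4 products.

4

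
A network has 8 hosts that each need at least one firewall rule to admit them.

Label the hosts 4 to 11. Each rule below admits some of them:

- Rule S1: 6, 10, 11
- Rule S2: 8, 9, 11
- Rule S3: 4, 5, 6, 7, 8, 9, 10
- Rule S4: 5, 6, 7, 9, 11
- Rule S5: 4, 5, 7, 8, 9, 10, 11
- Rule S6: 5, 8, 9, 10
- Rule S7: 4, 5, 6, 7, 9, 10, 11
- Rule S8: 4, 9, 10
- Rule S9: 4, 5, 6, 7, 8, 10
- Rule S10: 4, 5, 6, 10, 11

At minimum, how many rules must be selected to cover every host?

S1 and S3 together: S1 ∪ S3 = {4, 5, 6, 7, 8, 9, 10, 11} — every host is covered.
No single rule has all 8 hosts (the largest, S3, has 7), so 2 is optimal.

2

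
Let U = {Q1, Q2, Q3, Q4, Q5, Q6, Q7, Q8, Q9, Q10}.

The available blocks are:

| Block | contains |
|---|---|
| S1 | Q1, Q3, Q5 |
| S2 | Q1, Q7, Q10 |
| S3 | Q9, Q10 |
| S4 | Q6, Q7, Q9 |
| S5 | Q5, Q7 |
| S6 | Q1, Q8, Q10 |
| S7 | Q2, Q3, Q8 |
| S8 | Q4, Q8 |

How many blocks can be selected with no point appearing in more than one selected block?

S3, S5, S8 are pairwise disjoint (S3={Q9,Q10}; S5={Q5,Q7}; S8={Q4,Q8}).
Every remaining block overlaps one of these, and no 4 of the listed blocks are pairwise disjoint, so 3 is the maximum.

3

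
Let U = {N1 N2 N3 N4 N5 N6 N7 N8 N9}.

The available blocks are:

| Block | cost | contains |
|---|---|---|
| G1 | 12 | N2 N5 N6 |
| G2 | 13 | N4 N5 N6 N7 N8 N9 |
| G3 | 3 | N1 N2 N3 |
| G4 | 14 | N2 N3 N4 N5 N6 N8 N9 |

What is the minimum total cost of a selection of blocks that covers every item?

G2, G3 together cover every item (G2 ∪ G3 = {N1, N2, N3, N4, N5, N6, N7, N8, N9}); total cost 13 + 3 = 16.
No covering selection has total cost below 16.

16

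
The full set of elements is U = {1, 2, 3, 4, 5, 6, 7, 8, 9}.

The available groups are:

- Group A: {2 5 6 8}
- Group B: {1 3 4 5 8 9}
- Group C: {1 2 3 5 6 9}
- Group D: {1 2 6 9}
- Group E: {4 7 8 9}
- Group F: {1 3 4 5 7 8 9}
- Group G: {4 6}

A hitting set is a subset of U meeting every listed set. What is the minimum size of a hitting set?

2

Take H = {6, 9}. Each listed group contains at least one of these, so H is a hitting set of size 2.
No single element lies in every group, so at least 2 are needed and 2 is optimal.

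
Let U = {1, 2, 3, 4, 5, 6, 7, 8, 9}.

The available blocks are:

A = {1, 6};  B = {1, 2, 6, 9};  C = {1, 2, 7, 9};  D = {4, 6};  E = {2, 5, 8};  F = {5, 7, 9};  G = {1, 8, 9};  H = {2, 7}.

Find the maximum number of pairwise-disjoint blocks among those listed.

D, G, H are pairwise disjoint (D={4,6}; G={1,8,9}; H={2,7}).
Every remaining block overlaps one of these, and no 4 of the listed blocks are pairwise disjoint, so 3 is the maximum.

3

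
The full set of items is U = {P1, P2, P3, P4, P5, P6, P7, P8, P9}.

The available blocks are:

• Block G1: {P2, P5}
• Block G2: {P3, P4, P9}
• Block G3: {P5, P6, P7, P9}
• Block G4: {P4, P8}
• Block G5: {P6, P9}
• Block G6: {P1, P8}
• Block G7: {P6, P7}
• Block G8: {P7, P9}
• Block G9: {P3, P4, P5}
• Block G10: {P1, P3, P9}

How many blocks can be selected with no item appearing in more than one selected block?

4

G1, G2, G6, G7 are pairwise disjoint (G1={P2,P5}; G2={P3,P4,P9}; G6={P1,P8}; G7={P6,P7}).
Every remaining block overlaps one of these, and no 5 of the listed blocks are pairwise disjoint, so 4 is the maximum.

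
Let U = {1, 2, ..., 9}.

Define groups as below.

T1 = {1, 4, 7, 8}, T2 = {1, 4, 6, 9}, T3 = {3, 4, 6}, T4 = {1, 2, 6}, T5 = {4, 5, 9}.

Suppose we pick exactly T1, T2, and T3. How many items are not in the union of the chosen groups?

2

Union of T1, T2, T3 = {1, 3, 4, 6, 7, 8, 9}.
Not covered: 2, 5 — 2 items.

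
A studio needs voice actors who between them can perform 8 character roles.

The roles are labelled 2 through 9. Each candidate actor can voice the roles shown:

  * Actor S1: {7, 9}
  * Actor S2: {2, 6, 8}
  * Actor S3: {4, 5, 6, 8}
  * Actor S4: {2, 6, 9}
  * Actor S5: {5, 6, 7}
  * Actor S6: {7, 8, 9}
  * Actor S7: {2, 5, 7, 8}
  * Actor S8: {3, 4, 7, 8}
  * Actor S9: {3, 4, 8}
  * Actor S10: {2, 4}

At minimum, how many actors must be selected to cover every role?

3

Take {S4, S5, S9}. Their union is {2, 3, 4, 5, 6, 7, 8, 9}, which is all 8 roles.
No 2 of the 10 actors cover everything (all 45 combinations miss at least one role), so 3 is optimal.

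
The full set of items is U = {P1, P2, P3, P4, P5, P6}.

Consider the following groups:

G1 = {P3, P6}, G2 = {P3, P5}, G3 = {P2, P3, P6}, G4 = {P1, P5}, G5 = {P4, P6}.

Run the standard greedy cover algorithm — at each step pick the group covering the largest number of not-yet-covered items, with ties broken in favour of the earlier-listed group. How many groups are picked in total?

Greedy: pick G3 (covers 3 new) → pick G4 (covers 2 new) → pick G5 (covers 1 new). Total picks: 3.

3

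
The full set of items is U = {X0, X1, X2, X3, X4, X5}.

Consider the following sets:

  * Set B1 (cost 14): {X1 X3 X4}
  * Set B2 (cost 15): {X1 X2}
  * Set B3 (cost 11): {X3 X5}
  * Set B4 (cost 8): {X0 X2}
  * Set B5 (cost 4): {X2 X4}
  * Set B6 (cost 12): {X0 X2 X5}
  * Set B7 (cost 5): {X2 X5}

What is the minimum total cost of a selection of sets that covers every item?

B1, B6 together cover every item (B1 ∪ B6 = {X0, X1, X2, X3, X4, X5}); total cost 14 + 12 = 26.
The greedy pick B5, B7, B1, B4 costs 31; no covering selection beats 26.

26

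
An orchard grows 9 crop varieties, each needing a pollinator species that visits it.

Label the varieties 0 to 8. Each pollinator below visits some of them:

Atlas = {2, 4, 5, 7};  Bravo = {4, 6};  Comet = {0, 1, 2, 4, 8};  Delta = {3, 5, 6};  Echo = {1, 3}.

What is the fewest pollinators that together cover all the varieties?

3

Take {Atlas, Comet, Delta}. Their union is {0, 1, 2, 3, 4, 5, 6, 7, 8}, which is all 9 varieties.
Only Comet contains 0, so Comet is forced; the remaining 4 varieties need at least 2 more pollinators (each remaining pollinator adds at most 3) — so at least 3 pollinators are needed, and 3 is optimal.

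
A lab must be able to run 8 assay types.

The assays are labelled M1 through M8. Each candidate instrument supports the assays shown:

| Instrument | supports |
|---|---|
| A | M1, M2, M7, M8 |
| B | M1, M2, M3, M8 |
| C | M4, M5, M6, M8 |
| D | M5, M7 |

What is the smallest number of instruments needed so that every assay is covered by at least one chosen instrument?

3

A and B and C together: A ∪ B ∪ C = {M1, M2, M3, M4, M5, M6, M7, M8} — every assay is covered.
Only B contains M3, so B is forced; the remaining 4 assays need at least 2 more instruments (each remaining instrument adds at most 3) — so at least 3 instruments are needed, and 3 is optimal.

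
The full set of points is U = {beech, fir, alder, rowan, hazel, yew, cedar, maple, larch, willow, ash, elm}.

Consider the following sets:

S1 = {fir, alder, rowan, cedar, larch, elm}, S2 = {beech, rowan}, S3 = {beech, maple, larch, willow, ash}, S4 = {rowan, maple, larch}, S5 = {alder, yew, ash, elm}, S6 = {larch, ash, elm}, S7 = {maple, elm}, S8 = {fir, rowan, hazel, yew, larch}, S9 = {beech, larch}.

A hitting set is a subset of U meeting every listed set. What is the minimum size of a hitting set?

3

The 3 points {beech, rowan, elm} hit every set.
No choice of 2 points meets every set, so 3 is the minimum.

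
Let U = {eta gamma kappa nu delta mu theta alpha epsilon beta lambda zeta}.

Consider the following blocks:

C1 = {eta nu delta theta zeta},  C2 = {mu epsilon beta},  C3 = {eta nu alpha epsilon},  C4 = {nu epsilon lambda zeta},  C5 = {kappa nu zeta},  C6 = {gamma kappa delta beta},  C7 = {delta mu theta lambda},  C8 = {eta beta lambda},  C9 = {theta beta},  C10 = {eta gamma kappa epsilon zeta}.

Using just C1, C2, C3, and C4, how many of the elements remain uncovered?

Union of C1, C2, C3, C4 = {eta, nu, delta, mu, theta, alpha, epsilon, beta, lambda, zeta}.
Not covered: gamma, kappa — 2 elements.

2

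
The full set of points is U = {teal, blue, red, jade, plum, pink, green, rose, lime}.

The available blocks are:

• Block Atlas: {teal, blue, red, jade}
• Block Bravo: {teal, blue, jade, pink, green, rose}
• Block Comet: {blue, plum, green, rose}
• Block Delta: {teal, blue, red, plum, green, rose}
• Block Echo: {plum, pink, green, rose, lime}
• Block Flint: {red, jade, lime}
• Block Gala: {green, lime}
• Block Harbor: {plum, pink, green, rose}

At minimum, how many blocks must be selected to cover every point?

Atlas and Echo together: Atlas ∪ Echo = {teal, blue, red, jade, plum, pink, green, rose, lime} — every point is covered.
No single block has all 9 points (the largest, Bravo, has 6), so 2 is optimal.

2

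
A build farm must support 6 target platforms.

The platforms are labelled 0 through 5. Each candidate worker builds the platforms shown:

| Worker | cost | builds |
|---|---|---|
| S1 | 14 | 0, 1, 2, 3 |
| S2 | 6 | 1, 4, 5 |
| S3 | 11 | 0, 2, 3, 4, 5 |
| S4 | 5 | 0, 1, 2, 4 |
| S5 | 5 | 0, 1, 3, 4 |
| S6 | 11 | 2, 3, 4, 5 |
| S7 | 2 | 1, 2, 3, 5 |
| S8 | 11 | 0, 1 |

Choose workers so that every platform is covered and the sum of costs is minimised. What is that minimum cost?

7

S4, S7 together cover every platform (S4 ∪ S7 = {0, 1, 2, 3, 4, 5}); total cost 5 + 2 = 7.
No covering selection has total cost below 7.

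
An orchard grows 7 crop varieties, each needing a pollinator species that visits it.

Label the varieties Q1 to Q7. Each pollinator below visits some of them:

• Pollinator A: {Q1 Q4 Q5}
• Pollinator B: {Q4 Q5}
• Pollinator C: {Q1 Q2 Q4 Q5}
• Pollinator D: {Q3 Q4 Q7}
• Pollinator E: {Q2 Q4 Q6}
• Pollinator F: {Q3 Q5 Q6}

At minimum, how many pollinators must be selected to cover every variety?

Take {C, D, F}. Their union is {Q1, Q2, Q3, Q4, Q5, Q6, Q7}, which is all 7 varieties.
Only D contains Q7, so D is forced; the remaining 4 varieties need at least 2 more pollinators (each remaining pollinator adds at most 3) — so at least 3 pollinators are needed, and 3 is optimal.

3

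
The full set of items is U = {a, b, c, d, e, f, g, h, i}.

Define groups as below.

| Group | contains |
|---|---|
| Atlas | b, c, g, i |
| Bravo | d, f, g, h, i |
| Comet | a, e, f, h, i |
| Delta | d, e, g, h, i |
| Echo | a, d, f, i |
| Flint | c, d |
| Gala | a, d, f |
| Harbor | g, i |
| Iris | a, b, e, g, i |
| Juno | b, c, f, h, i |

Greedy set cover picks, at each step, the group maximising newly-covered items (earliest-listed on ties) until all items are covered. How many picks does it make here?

3

Greedy: pick Bravo (covers 5 new) → pick Iris (covers 3 new) → pick Atlas (covers 1 new). Total picks: 3.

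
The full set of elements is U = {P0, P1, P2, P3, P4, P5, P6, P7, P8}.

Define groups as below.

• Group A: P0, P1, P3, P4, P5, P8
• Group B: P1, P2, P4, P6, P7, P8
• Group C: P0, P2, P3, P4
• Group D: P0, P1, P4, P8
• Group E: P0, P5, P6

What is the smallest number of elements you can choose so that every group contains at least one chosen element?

The 2 elements {P4, P5} hit every group.
No single element lies in every group, so at least 2 are needed and 2 is optimal.

2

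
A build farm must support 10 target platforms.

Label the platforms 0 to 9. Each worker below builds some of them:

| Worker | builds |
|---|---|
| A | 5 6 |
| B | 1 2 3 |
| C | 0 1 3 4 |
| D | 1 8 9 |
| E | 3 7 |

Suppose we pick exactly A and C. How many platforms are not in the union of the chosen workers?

Union of A, C = {0, 1, 3, 4, 5, 6}.
Not covered: 2, 7, 8, 9 — 4 platforms.

4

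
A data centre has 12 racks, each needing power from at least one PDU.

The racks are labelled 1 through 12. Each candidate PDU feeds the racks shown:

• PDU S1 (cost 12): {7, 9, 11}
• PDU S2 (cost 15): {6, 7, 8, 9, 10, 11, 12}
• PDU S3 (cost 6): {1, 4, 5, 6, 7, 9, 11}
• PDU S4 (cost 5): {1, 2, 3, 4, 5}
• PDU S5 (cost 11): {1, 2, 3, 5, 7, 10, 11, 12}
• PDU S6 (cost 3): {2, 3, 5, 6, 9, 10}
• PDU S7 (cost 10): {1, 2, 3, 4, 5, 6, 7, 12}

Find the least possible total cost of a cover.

S2, S4 together cover every rack (S2 ∪ S4 = {1, 2, 3, 4, 5, 6, 7, 8, 9, 10, 11, 12}); total cost 15 + 5 = 20.
The greedy pick S6, S3, S2 costs 24; no covering selection beats 20.

20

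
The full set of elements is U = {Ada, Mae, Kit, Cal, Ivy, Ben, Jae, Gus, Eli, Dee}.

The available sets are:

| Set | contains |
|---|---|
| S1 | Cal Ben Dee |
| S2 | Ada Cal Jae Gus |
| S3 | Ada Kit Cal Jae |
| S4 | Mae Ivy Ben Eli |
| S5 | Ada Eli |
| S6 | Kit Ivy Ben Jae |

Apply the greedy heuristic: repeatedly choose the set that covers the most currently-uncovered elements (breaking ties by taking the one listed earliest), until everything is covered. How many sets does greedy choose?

4

Greedy: pick S2 (covers 4 new) → pick S4 (covers 4 new) → pick S1 (covers 1 new) → pick S3 (covers 1 new). Total picks: 4.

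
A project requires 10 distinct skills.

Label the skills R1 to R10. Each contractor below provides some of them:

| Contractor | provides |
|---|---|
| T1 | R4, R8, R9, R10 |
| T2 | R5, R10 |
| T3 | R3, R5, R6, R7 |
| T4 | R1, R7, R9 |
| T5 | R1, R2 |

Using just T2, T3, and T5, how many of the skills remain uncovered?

3

Union of T2, T3, T5 = {R1, R2, R3, R5, R6, R7, R10}.
Not covered: R4, R8, R9 — 3 skills.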